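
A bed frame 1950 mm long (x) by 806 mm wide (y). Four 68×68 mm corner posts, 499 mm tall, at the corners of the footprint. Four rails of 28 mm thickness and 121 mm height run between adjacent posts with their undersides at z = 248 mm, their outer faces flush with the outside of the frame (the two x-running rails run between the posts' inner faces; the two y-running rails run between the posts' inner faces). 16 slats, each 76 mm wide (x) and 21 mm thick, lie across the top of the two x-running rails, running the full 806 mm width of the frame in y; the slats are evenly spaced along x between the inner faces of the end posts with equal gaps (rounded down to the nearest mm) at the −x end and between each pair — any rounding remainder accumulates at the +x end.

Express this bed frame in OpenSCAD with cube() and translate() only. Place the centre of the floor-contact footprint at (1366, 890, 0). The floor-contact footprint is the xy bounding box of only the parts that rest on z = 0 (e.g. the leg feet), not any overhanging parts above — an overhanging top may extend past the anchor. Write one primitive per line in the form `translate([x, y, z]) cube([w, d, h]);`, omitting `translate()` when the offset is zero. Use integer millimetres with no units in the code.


translate([391, 487, 0]) cube([68, 68, 499]);
translate([391, 1225, 0]) cube([68, 68, 499]);
translate([2273, 487, 0]) cube([68, 68, 499]);
translate([2273, 1225, 0]) cube([68, 68, 499]);
translate([459, 487, 248]) cube([1814, 28, 121]);
translate([459, 1265, 248]) cube([1814, 28, 121]);
translate([391, 555, 248]) cube([28, 670, 121]);
translate([2313, 555, 248]) cube([28, 670, 121]);
translate([494, 487, 369]) cube([76, 806, 21]);
translate([605, 487, 369]) cube([76, 806, 21]);
translate([716, 487, 369]) cube([76, 806, 21]);
translate([827, 487, 369]) cube([76, 806, 21]);
translate([938, 487, 369]) cube([76, 806, 21]);
translate([1049, 487, 369]) cube([76, 806, 21]);
translate([1160, 487, 369]) cube([76, 806, 21]);
translate([1271, 487, 369]) cube([76, 806, 21]);
translate([1382, 487, 369]) cube([76, 806, 21]);
translate([1493, 487, 369]) cube([76, 806, 21]);
translate([1604, 487, 369]) cube([76, 806, 21]);
translate([1715, 487, 369]) cube([76, 806, 21]);
translate([1826, 487, 369]) cube([76, 806, 21]);
translate([1937, 487, 369]) cube([76, 806, 21]);
translate([2048, 487, 369]) cube([76, 806, 21]);
translate([2159, 487, 369]) cube([76, 806, 21]);


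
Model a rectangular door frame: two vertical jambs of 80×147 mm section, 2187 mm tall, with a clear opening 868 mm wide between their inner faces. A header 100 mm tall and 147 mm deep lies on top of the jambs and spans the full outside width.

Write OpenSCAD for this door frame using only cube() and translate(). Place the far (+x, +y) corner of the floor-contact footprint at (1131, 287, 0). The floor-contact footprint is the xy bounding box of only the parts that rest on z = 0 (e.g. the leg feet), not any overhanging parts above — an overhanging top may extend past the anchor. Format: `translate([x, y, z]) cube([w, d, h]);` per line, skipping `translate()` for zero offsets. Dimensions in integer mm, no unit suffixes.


translate([103, 140, 0]) cube([80, 147, 2187]);
translate([1051, 140, 0]) cube([80, 147, 2187]);
translate([103, 140, 2187]) cube([1028, 147, 100]);


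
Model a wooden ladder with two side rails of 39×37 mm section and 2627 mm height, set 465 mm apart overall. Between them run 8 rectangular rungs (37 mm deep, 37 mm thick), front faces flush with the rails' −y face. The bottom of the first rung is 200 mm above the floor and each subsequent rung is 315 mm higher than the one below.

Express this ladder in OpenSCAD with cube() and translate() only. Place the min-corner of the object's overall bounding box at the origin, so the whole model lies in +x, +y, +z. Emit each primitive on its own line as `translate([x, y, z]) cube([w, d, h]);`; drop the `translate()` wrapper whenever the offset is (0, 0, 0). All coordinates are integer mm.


cube([39, 37, 2627]);
translate([426, 0, 0]) cube([39, 37, 2627]);
translate([39, 0, 200]) cube([387, 37, 37]);
translate([39, 0, 515]) cube([387, 37, 37]);
translate([39, 0, 830]) cube([387, 37, 37]);
translate([39, 0, 1145]) cube([387, 37, 37]);
translate([39, 0, 1460]) cube([387, 37, 37]);
translate([39, 0, 1775]) cube([387, 37, 37]);
translate([39, 0, 2090]) cube([387, 37, 37]);
translate([39, 0, 2405]) cube([387, 37, 37]);


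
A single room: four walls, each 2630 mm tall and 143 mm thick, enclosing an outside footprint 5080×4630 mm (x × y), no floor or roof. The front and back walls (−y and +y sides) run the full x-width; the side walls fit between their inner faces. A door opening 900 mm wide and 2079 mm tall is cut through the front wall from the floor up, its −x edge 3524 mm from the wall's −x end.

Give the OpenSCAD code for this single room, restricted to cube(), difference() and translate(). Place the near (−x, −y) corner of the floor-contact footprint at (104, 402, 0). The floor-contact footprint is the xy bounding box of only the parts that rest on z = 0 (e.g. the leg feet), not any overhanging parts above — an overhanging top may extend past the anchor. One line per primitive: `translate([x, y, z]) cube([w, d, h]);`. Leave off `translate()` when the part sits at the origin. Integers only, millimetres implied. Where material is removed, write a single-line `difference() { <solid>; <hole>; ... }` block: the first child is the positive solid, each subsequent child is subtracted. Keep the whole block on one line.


difference() { translate([104, 402, 0]) cube([5080, 143, 2630]); translate([3628, 402, 0]) cube([900, 143, 2079]); }
translate([104, 4889, 0]) cube([5080, 143, 2630]);
translate([104, 545, 0]) cube([143, 4344, 2630]);
translate([5041, 545, 0]) cube([143, 4344, 2630]);


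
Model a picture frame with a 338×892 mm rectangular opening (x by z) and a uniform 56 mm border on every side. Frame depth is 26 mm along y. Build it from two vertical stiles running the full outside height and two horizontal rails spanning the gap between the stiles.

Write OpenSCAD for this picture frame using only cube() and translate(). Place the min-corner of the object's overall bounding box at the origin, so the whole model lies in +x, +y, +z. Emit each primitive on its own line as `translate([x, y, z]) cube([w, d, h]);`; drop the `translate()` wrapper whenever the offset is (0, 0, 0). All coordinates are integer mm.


cube([56, 26, 1004]);
translate([394, 0, 0]) cube([56, 26, 1004]);
translate([56, 0, 0]) cube([338, 26, 56]);
translate([56, 0, 948]) cube([338, 26, 56]);


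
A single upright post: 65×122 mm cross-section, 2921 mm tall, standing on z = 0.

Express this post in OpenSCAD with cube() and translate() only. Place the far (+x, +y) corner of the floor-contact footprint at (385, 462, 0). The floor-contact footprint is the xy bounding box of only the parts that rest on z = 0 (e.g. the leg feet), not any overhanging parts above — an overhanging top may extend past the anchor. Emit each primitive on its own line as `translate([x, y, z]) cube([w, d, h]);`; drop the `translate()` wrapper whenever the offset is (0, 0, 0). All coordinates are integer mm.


translate([320, 340, 0]) cube([65, 122, 2921]);


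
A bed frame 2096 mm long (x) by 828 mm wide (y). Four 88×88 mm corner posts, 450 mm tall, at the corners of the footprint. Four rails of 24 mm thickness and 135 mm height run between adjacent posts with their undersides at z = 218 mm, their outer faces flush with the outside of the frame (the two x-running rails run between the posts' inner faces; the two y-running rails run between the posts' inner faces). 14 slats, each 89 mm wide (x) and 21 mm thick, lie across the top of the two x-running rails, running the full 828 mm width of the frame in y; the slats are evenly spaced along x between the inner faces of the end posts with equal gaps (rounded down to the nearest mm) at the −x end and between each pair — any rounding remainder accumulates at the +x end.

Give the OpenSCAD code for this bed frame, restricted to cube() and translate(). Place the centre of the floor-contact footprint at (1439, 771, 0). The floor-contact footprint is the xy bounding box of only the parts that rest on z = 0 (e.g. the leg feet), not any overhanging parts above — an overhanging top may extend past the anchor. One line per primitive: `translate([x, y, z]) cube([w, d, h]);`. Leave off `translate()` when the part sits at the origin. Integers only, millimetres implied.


translate([391, 357, 0]) cube([88, 88, 450]);
translate([391, 1097, 0]) cube([88, 88, 450]);
translate([2399, 357, 0]) cube([88, 88, 450]);
translate([2399, 1097, 0]) cube([88, 88, 450]);
translate([479, 357, 218]) cube([1920, 24, 135]);
translate([479, 1161, 218]) cube([1920, 24, 135]);
translate([391, 445, 218]) cube([24, 652, 135]);
translate([2463, 445, 218]) cube([24, 652, 135]);
translate([523, 357, 353]) cube([89, 828, 21]);
translate([656, 357, 353]) cube([89, 828, 21]);
translate([789, 357, 353]) cube([89, 828, 21]);
translate([922, 357, 353]) cube([89, 828, 21]);
translate([1055, 357, 353]) cube([89, 828, 21]);
translate([1188, 357, 353]) cube([89, 828, 21]);
translate([1321, 357, 353]) cube([89, 828, 21]);
translate([1454, 357, 353]) cube([89, 828, 21]);
translate([1587, 357, 353]) cube([89, 828, 21]);
translate([1720, 357, 353]) cube([89, 828, 21]);
translate([1853, 357, 353]) cube([89, 828, 21]);
translate([1986, 357, 353]) cube([89, 828, 21]);
translate([2119, 357, 353]) cube([89, 828, 21]);
translate([2252, 357, 353]) cube([89, 828, 21]);


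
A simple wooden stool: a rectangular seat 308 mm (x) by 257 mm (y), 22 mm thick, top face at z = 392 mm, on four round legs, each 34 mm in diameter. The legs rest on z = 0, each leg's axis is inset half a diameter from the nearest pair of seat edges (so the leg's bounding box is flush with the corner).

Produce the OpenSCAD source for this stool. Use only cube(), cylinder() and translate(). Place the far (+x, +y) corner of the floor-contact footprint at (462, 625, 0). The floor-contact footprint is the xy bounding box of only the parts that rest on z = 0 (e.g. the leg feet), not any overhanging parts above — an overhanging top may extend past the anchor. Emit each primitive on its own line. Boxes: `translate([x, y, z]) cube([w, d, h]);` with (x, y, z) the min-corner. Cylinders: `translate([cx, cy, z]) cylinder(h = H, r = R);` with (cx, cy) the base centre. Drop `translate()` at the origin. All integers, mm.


translate([154, 368, 370]) cube([308, 257, 22]);
translate([171, 385, 0]) cylinder(h = 370, r = 17);
translate([445, 385, 0]) cylinder(h = 370, r = 17);
translate([171, 608, 0]) cylinder(h = 370, r = 17);
translate([445, 608, 0]) cylinder(h = 370, r = 17);


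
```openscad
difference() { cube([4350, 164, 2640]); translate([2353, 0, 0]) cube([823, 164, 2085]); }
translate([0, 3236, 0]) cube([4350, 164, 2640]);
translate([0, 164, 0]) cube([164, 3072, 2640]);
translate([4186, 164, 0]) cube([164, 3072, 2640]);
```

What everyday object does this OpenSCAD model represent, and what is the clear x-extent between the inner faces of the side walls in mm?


A single room. The interior width is 4022 mm.

Four walls enclosing a rectangle with a door in the front wall — a room. Outside width 4350 minus two 164 mm walls gives 4022 mm.


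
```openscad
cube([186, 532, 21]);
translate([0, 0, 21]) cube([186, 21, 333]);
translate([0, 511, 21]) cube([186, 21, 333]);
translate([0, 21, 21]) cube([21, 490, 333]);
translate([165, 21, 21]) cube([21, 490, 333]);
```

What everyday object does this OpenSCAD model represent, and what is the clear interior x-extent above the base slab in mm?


An open box. The internal width is 144 mm.

A 186×532 base slab with four walls standing on it — an open box. The base is 186 mm wide and the walls are 21 mm thick, so the internal width is 186 − 2 × 21 = 144 mm.


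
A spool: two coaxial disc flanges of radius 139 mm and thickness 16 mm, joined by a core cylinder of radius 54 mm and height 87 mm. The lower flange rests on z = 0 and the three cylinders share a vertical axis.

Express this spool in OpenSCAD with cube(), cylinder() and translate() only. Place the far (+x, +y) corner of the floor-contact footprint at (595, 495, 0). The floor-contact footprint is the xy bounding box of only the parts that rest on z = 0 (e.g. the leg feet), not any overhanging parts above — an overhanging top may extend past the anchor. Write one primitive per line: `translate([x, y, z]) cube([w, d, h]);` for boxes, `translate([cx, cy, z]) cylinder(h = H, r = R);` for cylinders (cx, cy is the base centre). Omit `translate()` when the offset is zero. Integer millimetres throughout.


translate([456, 356, 0]) cylinder(h = 16, r = 139);
translate([456, 356, 16]) cylinder(h = 87, r = 54);
translate([456, 356, 103]) cylinder(h = 16, r = 139);


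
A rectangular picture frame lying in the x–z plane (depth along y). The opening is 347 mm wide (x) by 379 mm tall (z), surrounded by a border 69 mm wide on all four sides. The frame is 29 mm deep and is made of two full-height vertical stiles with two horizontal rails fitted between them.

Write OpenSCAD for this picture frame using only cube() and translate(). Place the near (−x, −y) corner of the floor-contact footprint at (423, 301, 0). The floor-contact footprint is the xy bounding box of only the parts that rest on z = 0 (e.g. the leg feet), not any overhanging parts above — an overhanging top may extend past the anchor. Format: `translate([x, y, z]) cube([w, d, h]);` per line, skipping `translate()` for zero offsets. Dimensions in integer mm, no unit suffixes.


translate([423, 301, 0]) cube([69, 29, 517]);
translate([839, 301, 0]) cube([69, 29, 517]);
translate([492, 301, 0]) cube([347, 29, 69]);
translate([492, 301, 448]) cube([347, 29, 69]);


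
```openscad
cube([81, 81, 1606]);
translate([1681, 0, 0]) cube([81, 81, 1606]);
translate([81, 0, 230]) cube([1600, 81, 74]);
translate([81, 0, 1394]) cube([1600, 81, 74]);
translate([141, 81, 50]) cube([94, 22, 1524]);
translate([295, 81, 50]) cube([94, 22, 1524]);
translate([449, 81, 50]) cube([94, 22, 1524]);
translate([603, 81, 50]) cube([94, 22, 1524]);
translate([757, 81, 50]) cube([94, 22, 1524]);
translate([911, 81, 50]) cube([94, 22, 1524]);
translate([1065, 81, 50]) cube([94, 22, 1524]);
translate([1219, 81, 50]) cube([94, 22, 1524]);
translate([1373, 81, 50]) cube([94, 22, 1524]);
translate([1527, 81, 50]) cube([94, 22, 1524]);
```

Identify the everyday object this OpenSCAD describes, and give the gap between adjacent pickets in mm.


A fence section. The picket gap is 60 mm.

Two posts, two rails, 10 pickets — a fence section. Span 1600 mm holds 10 pickets of 94 mm with 11 equal gaps: ⌊(1600 − 10·94) / 11⌋ = 60 mm.


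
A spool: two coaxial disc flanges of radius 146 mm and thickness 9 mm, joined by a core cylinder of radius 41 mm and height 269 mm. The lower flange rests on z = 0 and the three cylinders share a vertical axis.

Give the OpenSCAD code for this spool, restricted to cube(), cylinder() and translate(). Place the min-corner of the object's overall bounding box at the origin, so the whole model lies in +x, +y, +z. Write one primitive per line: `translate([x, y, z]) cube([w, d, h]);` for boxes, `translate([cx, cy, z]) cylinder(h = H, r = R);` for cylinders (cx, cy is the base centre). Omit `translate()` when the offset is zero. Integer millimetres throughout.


translate([146, 146, 0]) cylinder(h = 9, r = 146);
translate([146, 146, 9]) cylinder(h = 269, r = 41);
translate([146, 146, 278]) cylinder(h = 9, r = 146);


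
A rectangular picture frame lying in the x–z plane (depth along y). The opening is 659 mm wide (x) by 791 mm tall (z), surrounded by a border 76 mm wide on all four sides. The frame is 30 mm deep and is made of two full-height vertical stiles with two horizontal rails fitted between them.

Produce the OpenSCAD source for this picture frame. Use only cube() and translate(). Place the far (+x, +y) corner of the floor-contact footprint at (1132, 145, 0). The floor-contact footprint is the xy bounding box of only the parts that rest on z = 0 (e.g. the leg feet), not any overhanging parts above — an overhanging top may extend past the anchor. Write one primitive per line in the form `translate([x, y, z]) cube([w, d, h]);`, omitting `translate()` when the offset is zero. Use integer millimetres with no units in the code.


translate([321, 115, 0]) cube([76, 30, 943]);
translate([1056, 115, 0]) cube([76, 30, 943]);
translate([397, 115, 0]) cube([659, 30, 76]);
translate([397, 115, 867]) cube([659, 30, 76]);


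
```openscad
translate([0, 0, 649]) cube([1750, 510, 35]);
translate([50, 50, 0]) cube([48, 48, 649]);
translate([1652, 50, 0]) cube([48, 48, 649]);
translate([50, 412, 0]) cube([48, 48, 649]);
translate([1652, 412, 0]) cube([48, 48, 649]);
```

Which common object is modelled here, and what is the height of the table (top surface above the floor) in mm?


A table. The table height is 684 mm.

A 1750×510×35 slab sits at z = 649 on four 48 mm square posts — a table. The top surface is at 649 + 35 = 684 mm.


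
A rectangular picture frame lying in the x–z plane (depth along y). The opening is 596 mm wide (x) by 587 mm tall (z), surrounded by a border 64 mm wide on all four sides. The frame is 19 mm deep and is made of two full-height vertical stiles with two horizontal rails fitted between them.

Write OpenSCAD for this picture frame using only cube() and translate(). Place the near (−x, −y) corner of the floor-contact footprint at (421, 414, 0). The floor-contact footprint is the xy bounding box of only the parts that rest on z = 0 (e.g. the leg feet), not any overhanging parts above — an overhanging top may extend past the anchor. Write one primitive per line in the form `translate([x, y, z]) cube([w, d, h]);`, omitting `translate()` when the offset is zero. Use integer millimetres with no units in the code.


translate([421, 414, 0]) cube([64, 19, 715]);
translate([1081, 414, 0]) cube([64, 19, 715]);
translate([485, 414, 0]) cube([596, 19, 64]);
translate([485, 414, 651]) cube([596, 19, 64]);


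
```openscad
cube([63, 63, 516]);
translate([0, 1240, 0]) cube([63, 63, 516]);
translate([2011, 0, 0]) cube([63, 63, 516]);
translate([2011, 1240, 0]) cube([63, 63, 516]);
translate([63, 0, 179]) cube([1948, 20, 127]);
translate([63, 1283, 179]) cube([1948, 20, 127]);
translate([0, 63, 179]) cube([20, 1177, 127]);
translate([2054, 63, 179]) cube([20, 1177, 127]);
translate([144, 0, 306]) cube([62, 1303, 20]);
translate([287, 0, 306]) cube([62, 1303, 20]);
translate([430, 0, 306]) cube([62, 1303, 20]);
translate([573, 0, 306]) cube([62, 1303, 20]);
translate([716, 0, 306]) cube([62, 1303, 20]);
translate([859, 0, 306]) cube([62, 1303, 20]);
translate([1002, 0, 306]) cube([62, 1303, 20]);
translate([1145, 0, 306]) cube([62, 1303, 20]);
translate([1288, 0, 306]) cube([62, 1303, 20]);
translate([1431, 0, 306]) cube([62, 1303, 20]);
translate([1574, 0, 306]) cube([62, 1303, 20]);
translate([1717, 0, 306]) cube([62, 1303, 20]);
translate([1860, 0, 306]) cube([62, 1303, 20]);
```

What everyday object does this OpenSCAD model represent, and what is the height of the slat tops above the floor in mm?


A bed frame. The slat-top height is 326 mm.

Four posts, four rails, and a row of slats — a bed frame. Slats sit on the rails at z = 179 + 127 = 306; with slat thickness 20, the top is 326 mm.


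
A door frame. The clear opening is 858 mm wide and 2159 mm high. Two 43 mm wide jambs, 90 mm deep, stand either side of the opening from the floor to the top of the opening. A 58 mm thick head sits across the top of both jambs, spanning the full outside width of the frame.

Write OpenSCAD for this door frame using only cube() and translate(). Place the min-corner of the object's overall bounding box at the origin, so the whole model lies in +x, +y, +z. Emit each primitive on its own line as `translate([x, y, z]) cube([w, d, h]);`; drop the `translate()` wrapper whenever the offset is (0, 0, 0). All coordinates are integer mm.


cube([43, 90, 2159]);
translate([901, 0, 0]) cube([43, 90, 2159]);
translate([0, 0, 2159]) cube([944, 90, 58]);


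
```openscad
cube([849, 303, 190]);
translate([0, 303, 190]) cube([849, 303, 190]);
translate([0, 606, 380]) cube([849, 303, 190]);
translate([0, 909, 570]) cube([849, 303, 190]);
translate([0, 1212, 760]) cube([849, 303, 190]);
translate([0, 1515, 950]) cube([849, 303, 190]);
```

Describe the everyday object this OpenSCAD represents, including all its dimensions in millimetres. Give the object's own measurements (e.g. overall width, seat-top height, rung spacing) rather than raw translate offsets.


A straight staircase of 6 solid steps. Each step is 849 mm wide (x), 303 mm deep (y, the going) and 190 mm tall (the rise). The first step rests on the floor; each subsequent step sits one going further in +y and one rise higher in +z, directly behind and above the previous step with no overlap.


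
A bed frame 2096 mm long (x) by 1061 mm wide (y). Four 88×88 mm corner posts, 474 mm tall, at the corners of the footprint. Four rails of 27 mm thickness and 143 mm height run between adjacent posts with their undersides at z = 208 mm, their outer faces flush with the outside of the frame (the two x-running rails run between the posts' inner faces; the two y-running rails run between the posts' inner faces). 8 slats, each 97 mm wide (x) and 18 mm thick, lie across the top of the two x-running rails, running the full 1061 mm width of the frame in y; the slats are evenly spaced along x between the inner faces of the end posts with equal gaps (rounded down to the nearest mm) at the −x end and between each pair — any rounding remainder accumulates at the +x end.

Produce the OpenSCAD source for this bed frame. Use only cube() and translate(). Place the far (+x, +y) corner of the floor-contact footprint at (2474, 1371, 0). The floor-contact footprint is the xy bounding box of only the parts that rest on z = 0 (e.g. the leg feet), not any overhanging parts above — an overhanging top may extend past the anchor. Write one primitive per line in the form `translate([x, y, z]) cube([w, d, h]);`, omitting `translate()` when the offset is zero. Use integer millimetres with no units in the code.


translate([378, 310, 0]) cube([88, 88, 474]);
translate([378, 1283, 0]) cube([88, 88, 474]);
translate([2386, 310, 0]) cube([88, 88, 474]);
translate([2386, 1283, 0]) cube([88, 88, 474]);
translate([466, 310, 208]) cube([1920, 27, 143]);
translate([466, 1344, 208]) cube([1920, 27, 143]);
translate([378, 398, 208]) cube([27, 885, 143]);
translate([2447, 398, 208]) cube([27, 885, 143]);
translate([593, 310, 351]) cube([97, 1061, 18]);
translate([817, 310, 351]) cube([97, 1061, 18]);
translate([1041, 310, 351]) cube([97, 1061, 18]);
translate([1265, 310, 351]) cube([97, 1061, 18]);
translate([1489, 310, 351]) cube([97, 1061, 18]);
translate([1713, 310, 351]) cube([97, 1061, 18]);
translate([1937, 310, 351]) cube([97, 1061, 18]);
translate([2161, 310, 351]) cube([97, 1061, 18]);


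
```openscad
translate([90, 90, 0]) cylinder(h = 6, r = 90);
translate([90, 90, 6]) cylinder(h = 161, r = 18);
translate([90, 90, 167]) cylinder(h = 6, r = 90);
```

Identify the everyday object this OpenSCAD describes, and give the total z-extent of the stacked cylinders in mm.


A spool. The overall height is 173 mm.

Three coaxial cylinders, large–small–large — a spool. Two 6 mm flanges and a 161 mm core give 6 + 161 + 6 = 173 mm.


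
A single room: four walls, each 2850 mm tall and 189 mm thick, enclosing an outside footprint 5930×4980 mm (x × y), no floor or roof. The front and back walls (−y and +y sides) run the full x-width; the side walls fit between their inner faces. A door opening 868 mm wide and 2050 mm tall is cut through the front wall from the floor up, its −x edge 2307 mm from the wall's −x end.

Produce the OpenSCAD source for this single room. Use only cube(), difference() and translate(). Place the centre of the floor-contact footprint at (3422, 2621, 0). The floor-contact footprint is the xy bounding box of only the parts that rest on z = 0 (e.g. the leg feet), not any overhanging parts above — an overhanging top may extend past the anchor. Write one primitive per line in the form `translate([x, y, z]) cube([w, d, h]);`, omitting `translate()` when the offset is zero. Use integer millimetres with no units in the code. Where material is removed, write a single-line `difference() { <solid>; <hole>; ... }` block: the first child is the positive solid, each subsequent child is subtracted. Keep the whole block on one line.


difference() { translate([457, 131, 0]) cube([5930, 189, 2850]); translate([2764, 131, 0]) cube([868, 189, 2050]); }
translate([457, 4922, 0]) cube([5930, 189, 2850]);
translate([457, 320, 0]) cube([189, 4602, 2850]);
translate([6198, 320, 0]) cube([189, 4602, 2850]);


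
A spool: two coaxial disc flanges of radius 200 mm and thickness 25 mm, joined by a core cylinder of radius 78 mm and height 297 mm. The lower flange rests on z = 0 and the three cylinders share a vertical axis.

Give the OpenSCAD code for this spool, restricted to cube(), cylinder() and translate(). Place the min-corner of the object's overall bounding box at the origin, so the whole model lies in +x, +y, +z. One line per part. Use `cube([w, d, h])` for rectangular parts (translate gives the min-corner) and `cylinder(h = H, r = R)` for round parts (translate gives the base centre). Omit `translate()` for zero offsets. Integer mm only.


translate([200, 200, 0]) cylinder(h = 25, r = 200);
translate([200, 200, 25]) cylinder(h = 297, r = 78);
translate([200, 200, 322]) cylinder(h = 25, r = 200);


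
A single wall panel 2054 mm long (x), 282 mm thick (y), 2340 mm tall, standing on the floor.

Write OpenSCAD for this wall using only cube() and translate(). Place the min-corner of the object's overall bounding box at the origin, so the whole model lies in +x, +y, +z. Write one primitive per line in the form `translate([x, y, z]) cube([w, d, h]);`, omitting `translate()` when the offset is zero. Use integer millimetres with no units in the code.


cube([2054, 282, 2340]);


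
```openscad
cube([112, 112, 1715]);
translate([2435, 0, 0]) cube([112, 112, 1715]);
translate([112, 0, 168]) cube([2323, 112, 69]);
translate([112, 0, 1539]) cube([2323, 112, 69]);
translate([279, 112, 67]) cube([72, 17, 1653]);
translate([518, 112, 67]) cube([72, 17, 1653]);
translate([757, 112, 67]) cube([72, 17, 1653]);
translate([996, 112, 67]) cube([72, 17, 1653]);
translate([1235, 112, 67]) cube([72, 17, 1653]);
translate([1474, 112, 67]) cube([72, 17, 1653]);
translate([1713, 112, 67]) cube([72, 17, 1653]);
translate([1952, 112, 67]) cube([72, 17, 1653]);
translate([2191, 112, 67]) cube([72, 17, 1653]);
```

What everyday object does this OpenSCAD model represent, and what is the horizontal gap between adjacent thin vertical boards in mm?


A fence section. The picket gap is 167 mm.

Two posts, two rails, 9 pickets — a fence section. Span 2323 mm holds 9 pickets of 72 mm with 10 equal gaps: ⌊(2323 − 9·72) / 10⌋ = 167 mm.


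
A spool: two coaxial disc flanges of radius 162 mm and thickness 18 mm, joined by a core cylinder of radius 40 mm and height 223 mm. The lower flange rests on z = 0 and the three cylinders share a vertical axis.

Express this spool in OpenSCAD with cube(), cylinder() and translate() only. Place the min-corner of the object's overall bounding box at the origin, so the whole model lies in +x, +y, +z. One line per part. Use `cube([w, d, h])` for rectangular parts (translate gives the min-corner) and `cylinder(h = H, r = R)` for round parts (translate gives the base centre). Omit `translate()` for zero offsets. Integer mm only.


translate([162, 162, 0]) cylinder(h = 18, r = 162);
translate([162, 162, 18]) cylinder(h = 223, r = 40);
translate([162, 162, 241]) cylinder(h = 18, r = 162);


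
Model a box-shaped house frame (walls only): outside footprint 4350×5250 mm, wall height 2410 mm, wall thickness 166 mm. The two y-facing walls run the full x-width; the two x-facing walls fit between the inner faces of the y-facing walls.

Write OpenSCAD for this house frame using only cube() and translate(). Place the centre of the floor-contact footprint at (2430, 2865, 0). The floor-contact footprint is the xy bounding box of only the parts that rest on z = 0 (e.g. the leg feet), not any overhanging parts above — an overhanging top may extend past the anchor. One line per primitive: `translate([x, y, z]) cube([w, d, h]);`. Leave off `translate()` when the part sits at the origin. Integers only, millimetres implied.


translate([255, 240, 0]) cube([4350, 166, 2410]);
translate([255, 5324, 0]) cube([4350, 166, 2410]);
translate([255, 406, 0]) cube([166, 4918, 2410]);
translate([4439, 406, 0]) cube([166, 4918, 2410]);


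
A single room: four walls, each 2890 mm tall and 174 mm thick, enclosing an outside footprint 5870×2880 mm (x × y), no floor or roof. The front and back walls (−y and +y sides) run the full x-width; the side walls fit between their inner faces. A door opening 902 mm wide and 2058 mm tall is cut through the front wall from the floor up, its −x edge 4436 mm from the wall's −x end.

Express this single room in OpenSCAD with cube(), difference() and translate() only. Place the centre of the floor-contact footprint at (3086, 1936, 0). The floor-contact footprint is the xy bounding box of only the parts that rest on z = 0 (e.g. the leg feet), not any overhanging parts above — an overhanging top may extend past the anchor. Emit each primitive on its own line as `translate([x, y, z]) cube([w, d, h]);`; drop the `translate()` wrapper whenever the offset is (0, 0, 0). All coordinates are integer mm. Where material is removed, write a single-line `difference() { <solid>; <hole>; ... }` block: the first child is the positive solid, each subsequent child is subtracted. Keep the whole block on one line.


difference() { translate([151, 496, 0]) cube([5870, 174, 2890]); translate([4587, 496, 0]) cube([902, 174, 2058]); }
translate([151, 3202, 0]) cube([5870, 174, 2890]);
translate([151, 670, 0]) cube([174, 2532, 2890]);
translate([5847, 670, 0]) cube([174, 2532, 2890]);


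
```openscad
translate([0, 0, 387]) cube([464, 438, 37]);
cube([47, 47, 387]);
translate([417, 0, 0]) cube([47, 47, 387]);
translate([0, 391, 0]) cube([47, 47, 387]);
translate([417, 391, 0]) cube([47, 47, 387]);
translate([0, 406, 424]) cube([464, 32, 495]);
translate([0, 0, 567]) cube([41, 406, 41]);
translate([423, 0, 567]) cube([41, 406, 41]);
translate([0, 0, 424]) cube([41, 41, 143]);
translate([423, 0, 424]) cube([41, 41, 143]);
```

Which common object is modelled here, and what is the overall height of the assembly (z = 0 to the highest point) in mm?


A chair. The overall height is 919 mm.

A slab on four corner posts with a tall panel at the back — a chair. The seat slab sits at z = 387 with thickness 37, and the 495 mm backrest starts at the seat top, so the overall height is 387 + 37 + 495 = 919 mm.


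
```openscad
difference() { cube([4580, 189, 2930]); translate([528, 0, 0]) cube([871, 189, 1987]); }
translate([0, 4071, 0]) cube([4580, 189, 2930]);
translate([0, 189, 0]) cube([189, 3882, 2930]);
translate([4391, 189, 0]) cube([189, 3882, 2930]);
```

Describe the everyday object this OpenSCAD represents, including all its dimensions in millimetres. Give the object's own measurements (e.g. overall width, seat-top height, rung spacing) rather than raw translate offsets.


A single room: four walls, each 2930 mm tall and 189 mm thick, enclosing an outside footprint 4580×4260 mm (x × y), no floor or roof. The front and back walls (−y and +y sides) run the full x-width; the side walls fit between their inner faces. A door opening 871 mm wide and 1987 mm tall is cut through the front wall from the floor up, its −x edge 528 mm from the wall's −x end.


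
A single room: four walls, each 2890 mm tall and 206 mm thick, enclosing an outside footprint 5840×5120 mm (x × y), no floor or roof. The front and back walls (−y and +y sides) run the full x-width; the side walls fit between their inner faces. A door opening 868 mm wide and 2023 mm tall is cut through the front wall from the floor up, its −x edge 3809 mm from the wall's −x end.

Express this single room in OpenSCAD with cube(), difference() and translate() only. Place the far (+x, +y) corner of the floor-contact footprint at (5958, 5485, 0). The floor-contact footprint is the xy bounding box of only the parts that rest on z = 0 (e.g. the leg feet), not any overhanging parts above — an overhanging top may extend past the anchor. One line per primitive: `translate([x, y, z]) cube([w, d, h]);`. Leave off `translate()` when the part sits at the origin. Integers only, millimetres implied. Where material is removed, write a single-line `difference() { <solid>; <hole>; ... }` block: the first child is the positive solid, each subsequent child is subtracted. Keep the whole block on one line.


difference() { translate([118, 365, 0]) cube([5840, 206, 2890]); translate([3927, 365, 0]) cube([868, 206, 2023]); }
translate([118, 5279, 0]) cube([5840, 206, 2890]);
translate([118, 571, 0]) cube([206, 4708, 2890]);
translate([5752, 571, 0]) cube([206, 4708, 2890]);


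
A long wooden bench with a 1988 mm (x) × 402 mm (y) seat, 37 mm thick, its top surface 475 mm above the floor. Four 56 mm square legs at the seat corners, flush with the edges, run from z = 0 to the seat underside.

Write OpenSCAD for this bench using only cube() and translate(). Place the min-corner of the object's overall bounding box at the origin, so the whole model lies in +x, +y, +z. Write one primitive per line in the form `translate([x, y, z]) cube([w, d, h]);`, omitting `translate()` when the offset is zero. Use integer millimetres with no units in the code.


translate([0, 0, 438]) cube([1988, 402, 37]);
cube([56, 56, 438]);
translate([0, 346, 0]) cube([56, 56, 438]);
translate([1932, 0, 0]) cube([56, 56, 438]);
translate([1932, 346, 0]) cube([56, 56, 438]);


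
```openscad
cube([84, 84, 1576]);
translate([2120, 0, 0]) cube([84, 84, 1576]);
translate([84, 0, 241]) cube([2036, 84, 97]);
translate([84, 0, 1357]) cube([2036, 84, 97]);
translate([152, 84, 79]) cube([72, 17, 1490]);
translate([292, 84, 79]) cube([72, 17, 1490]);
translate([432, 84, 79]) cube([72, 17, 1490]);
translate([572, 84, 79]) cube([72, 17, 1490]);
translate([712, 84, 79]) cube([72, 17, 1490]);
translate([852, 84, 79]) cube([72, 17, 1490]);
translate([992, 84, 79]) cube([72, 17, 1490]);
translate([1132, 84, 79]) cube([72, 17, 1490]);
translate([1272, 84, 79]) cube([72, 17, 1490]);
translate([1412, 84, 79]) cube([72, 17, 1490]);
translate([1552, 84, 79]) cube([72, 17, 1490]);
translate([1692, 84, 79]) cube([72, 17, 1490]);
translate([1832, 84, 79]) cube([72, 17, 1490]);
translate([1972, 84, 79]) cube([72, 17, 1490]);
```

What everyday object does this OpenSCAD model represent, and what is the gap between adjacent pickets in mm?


A fence section. The picket gap is 68 mm.

Two posts, two rails, 14 pickets — a fence section. Span 2036 mm holds 14 pickets of 72 mm with 15 equal gaps: ⌊(2036 − 14·72) / 15⌋ = 68 mm.


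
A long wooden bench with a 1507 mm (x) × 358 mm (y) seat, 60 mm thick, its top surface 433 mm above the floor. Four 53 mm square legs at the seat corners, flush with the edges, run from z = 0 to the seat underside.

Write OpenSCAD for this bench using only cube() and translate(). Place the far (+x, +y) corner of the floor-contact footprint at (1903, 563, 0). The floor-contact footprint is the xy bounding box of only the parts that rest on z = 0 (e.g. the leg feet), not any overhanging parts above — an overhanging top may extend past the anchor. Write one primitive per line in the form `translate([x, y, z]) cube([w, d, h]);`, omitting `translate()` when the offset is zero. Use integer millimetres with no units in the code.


translate([396, 205, 373]) cube([1507, 358, 60]);
translate([396, 205, 0]) cube([53, 53, 373]);
translate([396, 510, 0]) cube([53, 53, 373]);
translate([1850, 205, 0]) cube([53, 53, 373]);
translate([1850, 510, 0]) cube([53, 53, 373]);


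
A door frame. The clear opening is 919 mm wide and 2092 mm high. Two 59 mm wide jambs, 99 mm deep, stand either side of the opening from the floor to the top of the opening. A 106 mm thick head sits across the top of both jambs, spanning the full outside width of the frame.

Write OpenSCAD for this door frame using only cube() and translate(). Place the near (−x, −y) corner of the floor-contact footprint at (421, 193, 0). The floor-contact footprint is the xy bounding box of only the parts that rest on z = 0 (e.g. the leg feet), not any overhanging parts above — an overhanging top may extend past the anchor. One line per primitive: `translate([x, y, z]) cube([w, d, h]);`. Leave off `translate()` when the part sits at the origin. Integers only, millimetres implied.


translate([421, 193, 0]) cube([59, 99, 2092]);
translate([1399, 193, 0]) cube([59, 99, 2092]);
translate([421, 193, 2092]) cube([1037, 99, 106]);


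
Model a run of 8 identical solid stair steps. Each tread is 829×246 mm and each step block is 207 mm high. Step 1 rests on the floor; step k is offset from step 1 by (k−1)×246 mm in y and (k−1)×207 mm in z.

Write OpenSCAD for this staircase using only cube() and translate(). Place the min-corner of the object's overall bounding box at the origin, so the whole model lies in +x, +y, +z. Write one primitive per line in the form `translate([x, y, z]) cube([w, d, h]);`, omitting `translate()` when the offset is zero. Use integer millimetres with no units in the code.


cube([829, 246, 207]);
translate([0, 246, 207]) cube([829, 246, 207]);
translate([0, 492, 414]) cube([829, 246, 207]);
translate([0, 738, 621]) cube([829, 246, 207]);
translate([0, 984, 828]) cube([829, 246, 207]);
translate([0, 1230, 1035]) cube([829, 246, 207]);
translate([0, 1476, 1242]) cube([829, 246, 207]);
translate([0, 1722, 1449]) cube([829, 246, 207]);


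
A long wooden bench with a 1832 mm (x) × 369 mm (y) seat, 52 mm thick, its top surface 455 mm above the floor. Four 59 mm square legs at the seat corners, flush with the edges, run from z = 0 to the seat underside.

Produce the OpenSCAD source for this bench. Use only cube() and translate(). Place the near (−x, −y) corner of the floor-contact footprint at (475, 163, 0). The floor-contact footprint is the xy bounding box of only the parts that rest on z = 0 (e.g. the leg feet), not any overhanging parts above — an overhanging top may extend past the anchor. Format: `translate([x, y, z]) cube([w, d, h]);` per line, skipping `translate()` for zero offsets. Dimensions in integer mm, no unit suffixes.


// leg_h = 455 − 52 = 403
translate([475, 163, 403]) cube([1832, 369, 52]);
translate([475, 163, 0]) cube([59, 59, 403]);
translate([475, 473, 0]) cube([59, 59, 403]);
translate([2248, 163, 0]) cube([59, 59, 403]);
translate([2248, 473, 0]) cube([59, 59, 403]);


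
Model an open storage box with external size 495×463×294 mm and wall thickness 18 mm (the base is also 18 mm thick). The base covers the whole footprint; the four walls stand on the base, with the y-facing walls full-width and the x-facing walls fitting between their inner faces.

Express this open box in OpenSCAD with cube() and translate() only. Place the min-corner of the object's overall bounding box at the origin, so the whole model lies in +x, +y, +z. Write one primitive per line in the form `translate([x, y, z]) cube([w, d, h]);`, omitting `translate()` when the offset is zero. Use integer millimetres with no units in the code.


cube([495, 463, 18]);
translate([0, 0, 18]) cube([495, 18, 276]);
translate([0, 445, 18]) cube([495, 18, 276]);
translate([0, 18, 18]) cube([18, 427, 276]);
translate([477, 18, 18]) cube([18, 427, 276]);


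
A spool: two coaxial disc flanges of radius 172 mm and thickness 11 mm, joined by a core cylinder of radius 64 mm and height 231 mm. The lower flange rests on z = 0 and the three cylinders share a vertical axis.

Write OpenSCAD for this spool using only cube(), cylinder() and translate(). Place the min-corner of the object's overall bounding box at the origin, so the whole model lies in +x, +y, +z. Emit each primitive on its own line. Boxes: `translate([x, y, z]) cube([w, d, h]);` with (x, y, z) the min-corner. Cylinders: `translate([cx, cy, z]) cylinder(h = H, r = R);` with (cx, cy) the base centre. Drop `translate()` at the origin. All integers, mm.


translate([172, 172, 0]) cylinder(h = 11, r = 172);
translate([172, 172, 11]) cylinder(h = 231, r = 64);
translate([172, 172, 242]) cylinder(h = 11, r = 172);
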